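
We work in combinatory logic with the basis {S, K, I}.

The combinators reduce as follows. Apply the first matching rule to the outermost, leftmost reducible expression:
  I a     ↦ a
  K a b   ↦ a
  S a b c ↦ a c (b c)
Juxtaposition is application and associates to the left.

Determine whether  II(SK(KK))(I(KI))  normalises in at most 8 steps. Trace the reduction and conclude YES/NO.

  start: II(SK(KK))(I(KI))
  [1] I(SK(KK))(I(KI))
  [2] SK(KK)(I(KI))
  [3] K(I(KI))(KK(I(KI)))
  [4] I(KI)
  [5] KI

Answer: YES — reaches normal form KI in 5 ≤ 8 steps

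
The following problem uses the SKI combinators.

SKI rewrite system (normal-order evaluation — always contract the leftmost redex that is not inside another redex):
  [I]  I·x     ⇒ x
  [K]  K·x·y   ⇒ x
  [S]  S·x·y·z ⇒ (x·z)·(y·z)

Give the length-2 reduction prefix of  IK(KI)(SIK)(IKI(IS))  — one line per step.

Answer: after 2 steps: KI(IKI(IS))

Derivation:
  start: IK(KI)(SIK)(IKI(IS))
  [1] K(KI)(SIK)(IKI(IS))
  [2] KI(IKI(IS))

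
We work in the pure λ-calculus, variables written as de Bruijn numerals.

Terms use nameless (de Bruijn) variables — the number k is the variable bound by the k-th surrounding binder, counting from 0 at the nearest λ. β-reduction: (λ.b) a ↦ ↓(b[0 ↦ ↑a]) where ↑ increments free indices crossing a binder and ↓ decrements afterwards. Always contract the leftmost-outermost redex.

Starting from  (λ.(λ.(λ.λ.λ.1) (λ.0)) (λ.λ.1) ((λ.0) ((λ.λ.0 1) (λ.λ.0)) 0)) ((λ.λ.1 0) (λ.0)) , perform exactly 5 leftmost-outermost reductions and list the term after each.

Answer: after 5 steps: λ.(λ.λ.0 1) (λ.λ.0) ((λ.λ.1 0) (λ.0))

Working:
  start: (λ.(λ.(λ.λ.λ.1) (λ.0)) (λ.λ.1) ((λ.0) ((λ.λ.0 1) (λ.λ.0)) 0)) ((λ.λ.1 0) (λ.0))
  →1  (λ.(λ.λ.λ.1) (λ.0)) (λ.λ.1) ((λ.0) ((λ.λ.0 1) (λ.λ.0)) ((λ.λ.1 0) (λ.0)))
  →2  (λ.λ.λ.1) (λ.0) ((λ.0) ((λ.λ.0 1) (λ.λ.0)) ((λ.λ.1 0) (λ.0)))
  →3  (λ.λ.1) ((λ.0) ((λ.λ.0 1) (λ.λ.0)) ((λ.λ.1 0) (λ.0)))
  →4  λ.(λ.0) ((λ.λ.0 1) (λ.λ.0)) ((λ.λ.1 0) (λ.0))
  →5  λ.(λ.λ.0 1) (λ.λ.0) ((λ.λ.1 0) (λ.0))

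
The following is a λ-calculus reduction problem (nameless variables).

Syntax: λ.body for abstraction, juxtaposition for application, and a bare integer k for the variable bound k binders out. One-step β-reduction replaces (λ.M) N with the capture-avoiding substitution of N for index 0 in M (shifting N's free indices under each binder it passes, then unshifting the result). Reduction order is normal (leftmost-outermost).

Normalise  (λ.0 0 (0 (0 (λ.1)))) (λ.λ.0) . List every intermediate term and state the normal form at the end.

Answer: normal form = λ.0  (in 4 steps)

Working:
  start: (λ.0 0 (0 (0 (λ.1)))) (λ.λ.0)
  step 1: (λ.λ.0) (λ.λ.0) ((λ.λ.0) ((λ.λ.0) (λ.λ.λ.0)))
  step 2: (λ.0) ((λ.λ.0) ((λ.λ.0) (λ.λ.λ.0)))
  step 3: (λ.λ.0) ((λ.λ.0) (λ.λ.λ.0))
  step 4: λ.0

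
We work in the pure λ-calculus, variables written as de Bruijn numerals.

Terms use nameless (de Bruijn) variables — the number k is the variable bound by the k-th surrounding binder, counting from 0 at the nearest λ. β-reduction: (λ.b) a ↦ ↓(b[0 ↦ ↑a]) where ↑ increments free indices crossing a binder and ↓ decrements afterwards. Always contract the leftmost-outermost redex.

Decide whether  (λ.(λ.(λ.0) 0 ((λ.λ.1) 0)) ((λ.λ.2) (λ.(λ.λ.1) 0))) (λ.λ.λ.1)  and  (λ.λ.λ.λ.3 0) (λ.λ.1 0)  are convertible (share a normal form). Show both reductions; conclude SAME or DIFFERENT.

Term A:
  start: (λ.(λ.(λ.0) 0 ((λ.λ.1) 0)) ((λ.λ.2) (λ.(λ.λ.1) 0))) (λ.λ.λ.1)
  step 1: (λ.(λ.0) 0 ((λ.λ.1) 0)) ((λ.λ.λ.λ.λ.1) (λ.(λ.λ.1) 0))
  step 2: (λ.0) ((λ.λ.λ.λ.λ.1) (λ.(λ.λ.1) 0)) ((λ.λ.1) ((λ.λ.λ.λ.λ.1) (λ.(λ.λ.1) 0)))
  step 3: (λ.λ.λ.λ.λ.1) (λ.(λ.λ.1) 0) ((λ.λ.1) ((λ.λ.λ.λ.λ.1) (λ.(λ.λ.1) 0)))
  step 4: (λ.λ.λ.λ.1) ((λ.λ.1) ((λ.λ.λ.λ.λ.1) (λ.(λ.λ.1) 0)))
  step 5: λ.λ.λ.1

Term B:
  start: (λ.λ.λ.λ.3 0) (λ.λ.1 0)
  step 1: λ.λ.λ.(λ.λ.1 0) 0
  step 2: λ.λ.λ.λ.1 0

Answer: DIFFERENT — A ⇓ λ.λ.λ.1, B ⇓ λ.λ.λ.λ.1 0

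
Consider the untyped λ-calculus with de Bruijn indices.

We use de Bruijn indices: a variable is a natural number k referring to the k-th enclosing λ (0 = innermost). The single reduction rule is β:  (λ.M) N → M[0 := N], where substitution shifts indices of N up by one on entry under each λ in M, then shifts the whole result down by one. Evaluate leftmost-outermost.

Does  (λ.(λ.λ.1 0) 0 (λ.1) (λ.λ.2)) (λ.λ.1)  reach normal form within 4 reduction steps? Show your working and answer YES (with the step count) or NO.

Answer: NO — after 4 steps the term is (λ.λ.λ.λ.1) (λ.λ.λ.λ.1), not yet normal

Working:
  start: (λ.(λ.λ.1 0) 0 (λ.1) (λ.λ.2)) (λ.λ.1)
  step 1: (λ.λ.1 0) (λ.λ.1) (λ.λ.λ.1) (λ.λ.λ.λ.1)
  step 2: (λ.(λ.λ.1) 0) (λ.λ.λ.1) (λ.λ.λ.λ.1)
  step 3: (λ.λ.1) (λ.λ.λ.1) (λ.λ.λ.λ.1)
  step 4: (λ.λ.λ.λ.1) (λ.λ.λ.λ.1)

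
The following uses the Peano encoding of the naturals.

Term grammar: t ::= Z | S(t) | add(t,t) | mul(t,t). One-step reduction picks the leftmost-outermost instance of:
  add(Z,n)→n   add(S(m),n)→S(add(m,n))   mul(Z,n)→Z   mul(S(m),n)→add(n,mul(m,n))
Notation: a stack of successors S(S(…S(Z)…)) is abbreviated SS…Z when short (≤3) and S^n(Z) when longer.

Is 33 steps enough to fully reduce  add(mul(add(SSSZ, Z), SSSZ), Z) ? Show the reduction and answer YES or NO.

Answer: YES — reaches normal form S^9(Z) in 30 ≤ 33 steps

Derivation:
  start: add(mul(add(SSSZ, Z), SSSZ), Z)
  [1] add(mul(S(add(SSZ, Z)), SSSZ), Z)
  [2] add(add(SSSZ, mul(add(SSZ, Z), SSSZ)), Z)
  [3] add(S(add(SSZ, mul(add(SSZ, Z), SSSZ))), Z)
  [4] S(add(add(SSZ, mul(add(SSZ, Z), SSSZ)), Z))
  [5] S(add(S(add(SZ, mul(add(SSZ, Z), SSSZ))), Z))
  [6] S(S(add(add(SZ, mul(add(SSZ, Z), SSSZ)), Z)))
  [7] S(S(add(S(add(Z, mul(add(SSZ, Z), SSSZ))), Z)))
  [8] S(S(S(add(add(Z, mul(add(SSZ, Z), SSSZ)), Z))))
  [9] S(S(S(add(mul(add(SSZ, Z), SSSZ), Z))))
  [10] S(S(S(add(mul(S(add(SZ, Z)), SSSZ), Z))))
  [11] S(S(S(add(add(SSSZ, mul(add(SZ, Z), SSSZ)), Z))))
  [12] S(S(S(add(S(add(SSZ, mul(add(SZ, Z), SSSZ))), Z))))
  [13] S(S(S(S(add(add(SSZ, mul(add(SZ, Z), SSSZ)), Z)))))
  [14] S(S(S(S(add(S(add(SZ, mul(add(SZ, Z), SSSZ))), Z)))))
  [15] S(S(S(S(S(add(add(SZ, mul(add(SZ, Z), SSSZ)), Z))))))
  [16] S(S(S(S(S(add(S(add(Z, mul(add(SZ, Z), SSSZ))), Z))))))
  [17] S(S(S(S(S(S(add(add(Z, mul(add(SZ, Z), SSSZ)), Z)))))))
  [18] S(S(S(S(S(S(add(mul(add(SZ, Z), SSSZ), Z)))))))
  [19] S(S(S(S(S(S(add(mul(S(add(Z, Z)), SSSZ), Z)))))))
  [20] S(S(S(S(S(S(add(add(SSSZ, mul(add(Z, Z), SSSZ)), Z)))))))
  [21] S(S(S(S(S(S(add(S(add(SSZ, mul(add(Z, Z), SSSZ))), Z)))))))
  [22] S(S(S(S(S(S(S(add(add(SSZ, mul(add(Z, Z), SSSZ)), Z))))))))
  [23] S(S(S(S(S(S(S(add(S(add(SZ, mul(add(Z, Z), SSSZ))), Z))))))))
  [24] S(S(S(S(S(S(S(S(add(add(SZ, mul(add(Z, Z), SSSZ)), Z)))))))))
  [25] S(S(S(S(S(S(S(S(add(S(add(Z, mul(add(Z, Z), SSSZ))), Z)))))))))
  [26] S(S(S(S(S(S(S(S(S(add(add(Z, mul(add(Z, Z), SSSZ)), Z))))))))))
  [27] S(S(S(S(S(S(S(S(S(add(mul(add(Z, Z), SSSZ), Z))))))))))
  [28] S(S(S(S(S(S(S(S(S(add(mul(Z, SSSZ), Z))))))))))
  [29] S(S(S(S(S(S(S(S(S(add(Z, Z))))))))))
  [30] S^9(Z)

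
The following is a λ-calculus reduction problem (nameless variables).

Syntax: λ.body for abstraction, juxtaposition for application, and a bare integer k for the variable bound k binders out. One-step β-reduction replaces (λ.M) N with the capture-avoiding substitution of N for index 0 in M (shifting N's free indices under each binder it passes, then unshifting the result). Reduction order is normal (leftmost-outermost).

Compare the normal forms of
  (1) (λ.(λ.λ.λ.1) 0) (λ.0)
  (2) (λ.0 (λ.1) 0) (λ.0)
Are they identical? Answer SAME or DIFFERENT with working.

Answer: DIFFERENT — A ⇓ λ.λ.1, B ⇓ λ.0

Working:
Term A:
  start: (λ.(λ.λ.λ.1) 0) (λ.0)
  →1  (λ.λ.λ.1) (λ.0)
  →2  λ.λ.1

Term B:
  start: (λ.0 (λ.1) 0) (λ.0)
  →1  (λ.0) (λ.λ.0) (λ.0)
  →2  (λ.λ.0) (λ.0)
  →3  λ.0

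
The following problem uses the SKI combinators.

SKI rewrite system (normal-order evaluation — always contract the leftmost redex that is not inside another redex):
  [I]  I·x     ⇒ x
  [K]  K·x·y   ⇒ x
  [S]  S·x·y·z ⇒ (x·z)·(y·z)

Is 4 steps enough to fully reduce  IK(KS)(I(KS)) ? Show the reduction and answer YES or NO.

  start: IK(KS)(I(KS))
  step 1: K(KS)(I(KS))
  step 2: KS

Answer: YES — reaches normal form KS in 2 ≤ 4 steps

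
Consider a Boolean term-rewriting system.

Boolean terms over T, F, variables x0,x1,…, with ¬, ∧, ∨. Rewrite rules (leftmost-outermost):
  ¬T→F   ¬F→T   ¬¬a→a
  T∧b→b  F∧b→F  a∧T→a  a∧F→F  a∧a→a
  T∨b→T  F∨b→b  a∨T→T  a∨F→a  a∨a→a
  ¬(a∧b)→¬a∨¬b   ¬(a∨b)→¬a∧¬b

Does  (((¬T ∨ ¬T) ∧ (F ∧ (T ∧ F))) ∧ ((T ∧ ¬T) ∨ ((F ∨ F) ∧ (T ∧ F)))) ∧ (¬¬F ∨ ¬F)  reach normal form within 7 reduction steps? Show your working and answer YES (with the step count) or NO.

Answer: YES — reaches normal form F in 5 ≤ 7 steps

Working:
  start: (((¬T ∨ ¬T) ∧ (F ∧ (T ∧ F))) ∧ ((T ∧ ¬T) ∨ ((F ∨ F) ∧ (T ∧ F)))) ∧ (¬¬F ∨ ¬F)
  →1  ((¬T ∧ (F ∧ (T ∧ F))) ∧ ((T ∧ ¬T) ∨ ((F ∨ F) ∧ (T ∧ F)))) ∧ (¬¬F ∨ ¬F)
  →2  ((F ∧ (F ∧ (T ∧ F))) ∧ ((T ∧ ¬T) ∨ ((F ∨ F) ∧ (T ∧ F)))) ∧ (¬¬F ∨ ¬F)
  →3  (F ∧ ((T ∧ ¬T) ∨ ((F ∨ F) ∧ (T ∧ F)))) ∧ (¬¬F ∨ ¬F)
  →4  F ∧ (¬¬F ∨ ¬F)
  →5  F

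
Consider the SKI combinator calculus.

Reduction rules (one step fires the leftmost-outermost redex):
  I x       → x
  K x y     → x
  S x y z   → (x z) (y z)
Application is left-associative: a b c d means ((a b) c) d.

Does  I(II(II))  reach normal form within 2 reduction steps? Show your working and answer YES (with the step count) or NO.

Answer: NO — after 2 steps the term is I(II), not yet normal

Derivation:
  start: I(II(II))
  →1  II(II)
  →2  I(II)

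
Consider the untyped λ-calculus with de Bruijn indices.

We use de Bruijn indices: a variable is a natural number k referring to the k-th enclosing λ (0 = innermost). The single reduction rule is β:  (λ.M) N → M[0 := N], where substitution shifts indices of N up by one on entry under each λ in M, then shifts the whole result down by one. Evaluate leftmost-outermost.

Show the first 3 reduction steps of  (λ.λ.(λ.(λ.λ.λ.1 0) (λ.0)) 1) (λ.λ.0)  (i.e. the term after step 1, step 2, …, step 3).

  start: (λ.λ.(λ.(λ.λ.λ.1 0) (λ.0)) 1) (λ.λ.0)
  step 1: λ.(λ.(λ.λ.λ.1 0) (λ.0)) (λ.λ.0)
  step 2: λ.(λ.λ.λ.1 0) (λ.0)
  step 3: λ.λ.λ.1 0

Answer: after 3 steps: λ.λ.λ.1 0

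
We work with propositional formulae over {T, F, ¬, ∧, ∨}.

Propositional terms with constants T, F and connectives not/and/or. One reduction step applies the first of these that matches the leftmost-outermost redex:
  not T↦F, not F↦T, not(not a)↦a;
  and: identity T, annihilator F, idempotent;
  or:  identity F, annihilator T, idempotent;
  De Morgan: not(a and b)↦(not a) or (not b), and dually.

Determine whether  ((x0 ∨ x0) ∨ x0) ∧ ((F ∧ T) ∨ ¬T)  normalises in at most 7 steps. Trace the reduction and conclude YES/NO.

Answer: YES — reaches normal form F in 6 ≤ 7 steps

Working:
  start: ((x0 ∨ x0) ∨ x0) ∧ ((F ∧ T) ∨ ¬T)
  step 1: (x0 ∨ x0) ∧ ((F ∧ T) ∨ ¬T)
  step 2: x0 ∧ ((F ∧ T) ∨ ¬T)
  step 3: x0 ∧ (F ∨ ¬T)
  step 4: x0 ∧ ¬T
  step 5: x0 ∧ F
  step 6: F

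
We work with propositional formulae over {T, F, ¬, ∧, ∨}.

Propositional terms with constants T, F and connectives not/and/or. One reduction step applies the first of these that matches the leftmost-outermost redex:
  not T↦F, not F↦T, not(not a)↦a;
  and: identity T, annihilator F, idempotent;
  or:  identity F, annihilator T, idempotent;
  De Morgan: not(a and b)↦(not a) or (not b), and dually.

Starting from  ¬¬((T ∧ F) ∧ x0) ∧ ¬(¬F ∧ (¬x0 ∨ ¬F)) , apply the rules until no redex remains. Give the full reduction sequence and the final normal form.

Answer: normal form = F  (in 4 steps)

Derivation:
  start: ¬¬((T ∧ F) ∧ x0) ∧ ¬(¬F ∧ (¬x0 ∨ ¬F))
  step 1: ((T ∧ F) ∧ x0) ∧ ¬(¬F ∧ (¬x0 ∨ ¬F))
  step 2: (F ∧ x0) ∧ ¬(¬F ∧ (¬x0 ∨ ¬F))
  step 3: F ∧ ¬(¬F ∧ (¬x0 ∨ ¬F))
  step 4: F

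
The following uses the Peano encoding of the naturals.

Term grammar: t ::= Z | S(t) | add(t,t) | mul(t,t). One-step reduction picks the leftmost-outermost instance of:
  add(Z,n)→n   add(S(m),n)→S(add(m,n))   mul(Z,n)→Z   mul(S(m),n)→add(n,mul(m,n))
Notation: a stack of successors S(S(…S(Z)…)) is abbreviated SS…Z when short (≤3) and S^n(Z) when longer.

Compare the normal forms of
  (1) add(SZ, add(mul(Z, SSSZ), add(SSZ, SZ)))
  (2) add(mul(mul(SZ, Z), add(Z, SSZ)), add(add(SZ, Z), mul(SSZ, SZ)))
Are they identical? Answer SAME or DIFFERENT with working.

Term A:
  start: add(SZ, add(mul(Z, SSSZ), add(SSZ, SZ)))
  →1  S(add(Z, add(mul(Z, SSSZ), add(SSZ, SZ))))
  →2  S(add(mul(Z, SSSZ), add(SSZ, SZ)))
  →3  S(add(Z, add(SSZ, SZ)))
  →4  S(add(SSZ, SZ))
  →5  S(S(add(SZ, SZ)))
  →6  S(S(S(add(Z, SZ))))
  →7  S^4(Z)

Term B:
  start: add(mul(mul(SZ, Z), add(Z, SSZ)), add(add(SZ, Z), mul(SSZ, SZ)))
  →1  add(mul(add(Z, mul(Z, Z)), add(Z, SSZ)), add(add(SZ, Z), mul(SSZ, SZ)))
  →2  add(mul(mul(Z, Z), add(Z, SSZ)), add(add(SZ, Z), mul(SSZ, SZ)))
  →3  add(mul(Z, add(Z, SSZ)), add(add(SZ, Z), mul(SSZ, SZ)))
  →4  add(Z, add(add(SZ, Z), mul(SSZ, SZ)))
  →5  add(add(SZ, Z), mul(SSZ, SZ))
  →6  add(S(add(Z, Z)), mul(SSZ, SZ))
  →7  S(add(add(Z, Z), mul(SSZ, SZ)))
  →8  S(add(Z, mul(SSZ, SZ)))
  →9  S(mul(SSZ, SZ))
  →10  S(add(SZ, mul(SZ, SZ)))
  →11  S(S(add(Z, mul(SZ, SZ))))
  →12  S(S(mul(SZ, SZ)))
  →13  S(S(add(SZ, mul(Z, SZ))))
  →14  S(S(S(add(Z, mul(Z, SZ)))))
  →15  S(S(S(mul(Z, SZ))))
  →16  SSSZ

Answer: DIFFERENT — A ⇓ S^4(Z), B ⇓ SSSZ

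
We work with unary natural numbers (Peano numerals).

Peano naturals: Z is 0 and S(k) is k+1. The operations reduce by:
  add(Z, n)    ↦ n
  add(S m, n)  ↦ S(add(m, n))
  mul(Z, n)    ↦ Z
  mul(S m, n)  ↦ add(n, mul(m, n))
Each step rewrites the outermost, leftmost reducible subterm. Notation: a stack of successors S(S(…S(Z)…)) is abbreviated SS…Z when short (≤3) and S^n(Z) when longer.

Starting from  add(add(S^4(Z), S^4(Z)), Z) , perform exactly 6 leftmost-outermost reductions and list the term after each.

  start: add(add(S^4(Z), S^4(Z)), Z)
  step 1: add(S(add(SSSZ, S^4(Z))), Z)
  step 2: S(add(add(SSSZ, S^4(Z)), Z))
  step 3: S(add(S(add(SSZ, S^4(Z))), Z))
  step 4: S(S(add(add(SSZ, S^4(Z)), Z)))
  step 5: S(S(add(S(add(SZ, S^4(Z))), Z)))
  step 6: S(S(S(add(add(SZ, S^4(Z)), Z))))

Answer: after 6 steps: S(S(S(add(add(SZ, S^4(Z)), Z))))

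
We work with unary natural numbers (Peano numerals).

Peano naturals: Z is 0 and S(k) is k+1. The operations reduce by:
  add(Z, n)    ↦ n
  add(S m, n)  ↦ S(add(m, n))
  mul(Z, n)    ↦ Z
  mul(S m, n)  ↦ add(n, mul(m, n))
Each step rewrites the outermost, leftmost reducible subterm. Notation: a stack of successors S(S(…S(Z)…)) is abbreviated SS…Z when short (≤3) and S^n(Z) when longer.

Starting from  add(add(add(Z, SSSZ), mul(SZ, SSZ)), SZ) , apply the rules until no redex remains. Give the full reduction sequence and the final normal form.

Answer: normal form = S^6(Z)  (in 16 steps)

Working:
  start: add(add(add(Z, SSSZ), mul(SZ, SSZ)), SZ)
  →1  add(add(SSSZ, mul(SZ, SSZ)), SZ)
  →2  add(S(add(SSZ, mul(SZ, SSZ))), SZ)
  →3  S(add(add(SSZ, mul(SZ, SSZ)), SZ))
  →4  S(add(S(add(SZ, mul(SZ, SSZ))), SZ))
  →5  S(S(add(add(SZ, mul(SZ, SSZ)), SZ)))
  →6  S(S(add(S(add(Z, mul(SZ, SSZ))), SZ)))
  →7  S(S(S(add(add(Z, mul(SZ, SSZ)), SZ))))
  →8  S(S(S(add(mul(SZ, SSZ), SZ))))
  →9  S(S(S(add(add(SSZ, mul(Z, SSZ)), SZ))))
  →10  S(S(S(add(S(add(SZ, mul(Z, SSZ))), SZ))))
  →11  S(S(S(S(add(add(SZ, mul(Z, SSZ)), SZ)))))
  →12  S(S(S(S(add(S(add(Z, mul(Z, SSZ))), SZ)))))
  →13  S(S(S(S(S(add(add(Z, mul(Z, SSZ)), SZ))))))
  →14  S(S(S(S(S(add(mul(Z, SSZ), SZ))))))
  →15  S(S(S(S(S(add(Z, SZ))))))
  →16  S^6(Z)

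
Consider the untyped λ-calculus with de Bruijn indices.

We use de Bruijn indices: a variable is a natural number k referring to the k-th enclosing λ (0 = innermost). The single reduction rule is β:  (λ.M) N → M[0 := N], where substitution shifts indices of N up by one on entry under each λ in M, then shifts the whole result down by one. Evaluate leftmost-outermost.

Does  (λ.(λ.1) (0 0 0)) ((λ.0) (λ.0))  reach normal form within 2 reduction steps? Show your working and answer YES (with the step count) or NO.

Answer: NO — after 2 steps the term is (λ.0) (λ.0), not yet normal

Working:
  start: (λ.(λ.1) (0 0 0)) ((λ.0) (λ.0))
  →1  (λ.(λ.0) (λ.0)) ((λ.0) (λ.0) ((λ.0) (λ.0)) ((λ.0) (λ.0)))
  →2  (λ.0) (λ.0)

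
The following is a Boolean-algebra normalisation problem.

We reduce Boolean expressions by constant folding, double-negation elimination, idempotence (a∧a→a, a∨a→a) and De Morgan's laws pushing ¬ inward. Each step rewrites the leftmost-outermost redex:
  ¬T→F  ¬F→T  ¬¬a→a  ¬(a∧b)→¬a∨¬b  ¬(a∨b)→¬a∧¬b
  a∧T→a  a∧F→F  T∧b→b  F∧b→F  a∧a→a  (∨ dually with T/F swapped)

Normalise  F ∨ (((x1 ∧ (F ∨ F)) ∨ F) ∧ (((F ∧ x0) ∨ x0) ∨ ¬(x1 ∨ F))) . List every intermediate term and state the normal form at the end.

Answer: normal form = F  (in 5 steps)

Derivation:
  start: F ∨ (((x1 ∧ (F ∨ F)) ∨ F) ∧ (((F ∧ x0) ∨ x0) ∨ ¬(x1 ∨ F)))
  [1] ((x1 ∧ (F ∨ F)) ∨ F) ∧ (((F ∧ x0) ∨ x0) ∨ ¬(x1 ∨ F))
  [2] (x1 ∧ (F ∨ F)) ∧ (((F ∧ x0) ∨ x0) ∨ ¬(x1 ∨ F))
  [3] (x1 ∧ F) ∧ (((F ∧ x0) ∨ x0) ∨ ¬(x1 ∨ F))
  [4] F ∧ (((F ∧ x0) ∨ x0) ∨ ¬(x1 ∨ F))
  [5] F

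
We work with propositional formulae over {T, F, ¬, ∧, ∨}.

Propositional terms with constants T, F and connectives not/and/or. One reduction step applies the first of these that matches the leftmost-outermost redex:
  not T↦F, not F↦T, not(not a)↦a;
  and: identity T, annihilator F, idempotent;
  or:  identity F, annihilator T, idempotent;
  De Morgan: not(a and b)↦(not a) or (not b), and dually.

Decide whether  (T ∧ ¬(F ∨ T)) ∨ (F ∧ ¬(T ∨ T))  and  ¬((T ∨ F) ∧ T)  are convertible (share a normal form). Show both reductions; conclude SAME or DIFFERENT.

Answer: SAME — A ⇓ F, B ⇓ F

Reduction:
Term A:
  start: (T ∧ ¬(F ∨ T)) ∨ (F ∧ ¬(T ∨ T))
  [1] ¬(F ∨ T) ∨ (F ∧ ¬(T ∨ T))
  [2] (¬F ∧ ¬T) ∨ (F ∧ ¬(T ∨ T))
  [3] (T ∧ ¬T) ∨ (F ∧ ¬(T ∨ T))
  [4] ¬T ∨ (F ∧ ¬(T ∨ T))
  [5] F ∨ (F ∧ ¬(T ∨ T))
  [6] F ∧ ¬(T ∨ T)
  [7] F

Term B:
  start: ¬((T ∨ F) ∧ T)
  [1] ¬(T ∨ F) ∨ ¬T
  [2] (¬T ∧ ¬F) ∨ ¬T
  [3] (F ∧ ¬F) ∨ ¬T
  [4] F ∨ ¬T
  [5] ¬T
  [6] F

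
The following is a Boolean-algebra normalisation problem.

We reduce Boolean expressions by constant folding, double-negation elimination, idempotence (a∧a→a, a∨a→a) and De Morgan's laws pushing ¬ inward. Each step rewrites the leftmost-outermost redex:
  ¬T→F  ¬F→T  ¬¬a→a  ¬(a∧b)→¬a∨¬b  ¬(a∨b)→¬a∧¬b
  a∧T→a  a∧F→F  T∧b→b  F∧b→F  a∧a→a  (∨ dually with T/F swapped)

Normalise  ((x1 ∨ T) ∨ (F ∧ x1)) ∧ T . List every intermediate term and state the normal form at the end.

  start: ((x1 ∨ T) ∨ (F ∧ x1)) ∧ T
  [1] (x1 ∨ T) ∨ (F ∧ x1)
  [2] T ∨ (F ∧ x1)
  [3] T

Answer: normal form = T  (in 3 steps)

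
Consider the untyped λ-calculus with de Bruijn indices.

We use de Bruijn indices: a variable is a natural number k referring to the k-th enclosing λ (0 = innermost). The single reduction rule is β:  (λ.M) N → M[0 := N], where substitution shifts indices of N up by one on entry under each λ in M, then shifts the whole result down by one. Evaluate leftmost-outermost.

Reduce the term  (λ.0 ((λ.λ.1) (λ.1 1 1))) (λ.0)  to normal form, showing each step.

  start: (λ.0 ((λ.λ.1) (λ.1 1 1))) (λ.0)
  step 1: (λ.0) ((λ.λ.1) (λ.(λ.0) (λ.0) (λ.0)))
  step 2: (λ.λ.1) (λ.(λ.0) (λ.0) (λ.0))
  step 3: λ.λ.(λ.0) (λ.0) (λ.0)
  step 4: λ.λ.(λ.0) (λ.0)
  step 5: λ.λ.λ.0

Answer: normal form = λ.λ.λ.0  (in 5 steps)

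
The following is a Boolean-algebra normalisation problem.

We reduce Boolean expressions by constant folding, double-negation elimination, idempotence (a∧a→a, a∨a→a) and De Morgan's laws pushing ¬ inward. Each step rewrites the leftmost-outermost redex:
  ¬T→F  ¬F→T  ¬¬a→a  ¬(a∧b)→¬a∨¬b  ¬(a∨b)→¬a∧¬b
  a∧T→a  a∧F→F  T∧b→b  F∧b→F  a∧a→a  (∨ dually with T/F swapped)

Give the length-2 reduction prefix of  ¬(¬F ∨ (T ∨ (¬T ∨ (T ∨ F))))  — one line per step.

Answer: after 2 steps: F ∧ ¬(T ∨ (¬T ∨ (T ∨ F)))

Derivation:
  start: ¬(¬F ∨ (T ∨ (¬T ∨ (T ∨ F))))
  step 1: ¬¬F ∧ ¬(T ∨ (¬T ∨ (T ∨ F)))
  step 2: F ∧ ¬(T ∨ (¬T ∨ (T ∨ F)))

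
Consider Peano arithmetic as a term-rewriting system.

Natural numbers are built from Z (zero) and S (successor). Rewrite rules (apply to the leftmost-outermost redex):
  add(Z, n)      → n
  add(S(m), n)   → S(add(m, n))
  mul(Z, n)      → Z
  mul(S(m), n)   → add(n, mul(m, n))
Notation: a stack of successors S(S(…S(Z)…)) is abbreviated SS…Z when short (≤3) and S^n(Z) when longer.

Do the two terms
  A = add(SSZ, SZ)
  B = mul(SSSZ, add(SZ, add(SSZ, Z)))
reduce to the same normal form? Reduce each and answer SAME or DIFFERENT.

Answer: DIFFERENT — A ⇓ SSSZ, B ⇓ S^9(Z)

Reduction:
Term A:
  start: add(SSZ, SZ)
  step 1: S(add(SZ, SZ))
  step 2: S(S(add(Z, SZ)))
  step 3: SSSZ

Term B:
  start: mul(SSSZ, add(SZ, add(SSZ, Z)))
  step 1: add(add(SZ, add(SSZ, Z)), mul(SSZ, add(SZ, add(SSZ, Z))))
  step 2: add(S(add(Z, add(SSZ, Z))), mul(SSZ, add(SZ, add(SSZ, Z))))
  step 3: S(add(add(Z, add(SSZ, Z)), mul(SSZ, add(SZ, add(SSZ, Z)))))
  step 4: S(add(add(SSZ, Z), mul(SSZ, add(SZ, add(SSZ, Z)))))
  step 5: S(add(S(add(SZ, Z)), mul(SSZ, add(SZ, add(SSZ, Z)))))
  step 6: S(S(add(add(SZ, Z), mul(SSZ, add(SZ, add(SSZ, Z))))))
  step 7: S(S(add(S(add(Z, Z)), mul(SSZ, add(SZ, add(SSZ, Z))))))
  step 8: S(S(S(add(add(Z, Z), mul(SSZ, add(SZ, add(SSZ, Z)))))))
  step 9: S(S(S(add(Z, mul(SSZ, add(SZ, add(SSZ, Z)))))))
  step 10: S(S(S(mul(SSZ, add(SZ, add(SSZ, Z))))))
  step 11: S(S(S(add(add(SZ, add(SSZ, Z)), mul(SZ, add(SZ, add(SSZ, Z)))))))
  step 12: S(S(S(add(S(add(Z, add(SSZ, Z))), mul(SZ, add(SZ, add(SSZ, Z)))))))
  step 13: S(S(S(S(add(add(Z, add(SSZ, Z)), mul(SZ, add(SZ, add(SSZ, Z))))))))
  step 14: S(S(S(S(add(add(SSZ, Z), mul(SZ, add(SZ, add(SSZ, Z))))))))
  step 15: S(S(S(S(add(S(add(SZ, Z)), mul(SZ, add(SZ, add(SSZ, Z))))))))
  step 16: S(S(S(S(S(add(add(SZ, Z), mul(SZ, add(SZ, add(SSZ, Z)))))))))
  step 17: S(S(S(S(S(add(S(add(Z, Z)), mul(SZ, add(SZ, add(SSZ, Z)))))))))
  step 18: S(S(S(S(S(S(add(add(Z, Z), mul(SZ, add(SZ, add(SSZ, Z))))))))))
  step 19: S(S(S(S(S(S(add(Z, mul(SZ, add(SZ, add(SSZ, Z))))))))))
  step 20: S(S(S(S(S(S(mul(SZ, add(SZ, add(SSZ, Z)))))))))
  step 21: S(S(S(S(S(S(add(add(SZ, add(SSZ, Z)), mul(Z, add(SZ, add(SSZ, Z))))))))))
  step 22: S(S(S(S(S(S(add(S(add(Z, add(SSZ, Z))), mul(Z, add(SZ, add(SSZ, Z))))))))))
  step 23: S(S(S(S(S(S(S(add(add(Z, add(SSZ, Z)), mul(Z, add(SZ, add(SSZ, Z)))))))))))
  step 24: S(S(S(S(S(S(S(add(add(SSZ, Z), mul(Z, add(SZ, add(SSZ, Z)))))))))))
  step 25: S(S(S(S(S(S(S(add(S(add(SZ, Z)), mul(Z, add(SZ, add(SSZ, Z)))))))))))
  step 26: S(S(S(S(S(S(S(S(add(add(SZ, Z), mul(Z, add(SZ, add(SSZ, Z))))))))))))
  step 27: S(S(S(S(S(S(S(S(add(S(add(Z, Z)), mul(Z, add(SZ, add(SSZ, Z))))))))))))
  step 28: S(S(S(S(S(S(S(S(S(add(add(Z, Z), mul(Z, add(SZ, add(SSZ, Z)))))))))))))
  step 29: S(S(S(S(S(S(S(S(S(add(Z, mul(Z, add(SZ, add(SSZ, Z)))))))))))))
  step 30: S(S(S(S(S(S(S(S(S(mul(Z, add(SZ, add(SSZ, Z))))))))))))
  step 31: S^9(Z)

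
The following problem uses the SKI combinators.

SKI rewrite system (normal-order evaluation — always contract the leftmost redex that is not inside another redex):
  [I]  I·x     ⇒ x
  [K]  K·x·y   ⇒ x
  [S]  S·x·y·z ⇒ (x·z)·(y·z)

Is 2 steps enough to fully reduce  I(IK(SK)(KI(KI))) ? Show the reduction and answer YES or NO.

  start: I(IK(SK)(KI(KI)))
  [1] IK(SK)(KI(KI))
  [2] K(SK)(KI(KI))

Answer: NO — after 2 steps the term is K(SK)(KI(KI)), not yet normal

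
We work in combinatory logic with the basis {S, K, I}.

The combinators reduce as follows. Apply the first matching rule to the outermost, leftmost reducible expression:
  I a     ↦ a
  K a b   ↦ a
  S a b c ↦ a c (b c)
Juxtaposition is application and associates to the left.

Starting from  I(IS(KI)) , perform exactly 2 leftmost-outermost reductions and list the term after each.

  start: I(IS(KI))
  [1] IS(KI)
  [2] S(KI)

Answer: after 2 steps: S(KI)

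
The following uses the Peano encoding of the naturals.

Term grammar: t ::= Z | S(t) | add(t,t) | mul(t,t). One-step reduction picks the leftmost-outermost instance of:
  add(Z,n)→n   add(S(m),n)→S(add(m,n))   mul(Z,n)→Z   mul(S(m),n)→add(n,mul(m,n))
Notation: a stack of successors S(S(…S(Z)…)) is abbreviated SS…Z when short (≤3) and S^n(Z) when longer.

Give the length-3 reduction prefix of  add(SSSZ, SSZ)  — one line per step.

Answer: after 3 steps: S(S(S(add(Z, SSZ))))

Reduction:
  start: add(SSSZ, SSZ)
  step 1: S(add(SSZ, SSZ))
  step 2: S(S(add(SZ, SSZ)))
  step 3: S(S(S(add(Z, SSZ))))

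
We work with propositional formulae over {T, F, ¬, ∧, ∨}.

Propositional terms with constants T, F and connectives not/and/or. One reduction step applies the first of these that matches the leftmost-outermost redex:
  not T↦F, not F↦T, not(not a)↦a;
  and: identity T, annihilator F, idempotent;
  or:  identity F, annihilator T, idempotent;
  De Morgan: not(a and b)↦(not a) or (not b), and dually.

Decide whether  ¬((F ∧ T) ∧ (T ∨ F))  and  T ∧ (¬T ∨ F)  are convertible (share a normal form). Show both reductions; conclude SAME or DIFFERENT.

Answer: DIFFERENT — A ⇓ T, B ⇓ F

Derivation:
Term A:
  start: ¬((F ∧ T) ∧ (T ∨ F))
  [1] ¬(F ∧ T) ∨ ¬(T ∨ F)
  [2] (¬F ∨ ¬T) ∨ ¬(T ∨ F)
  [3] (T ∨ ¬T) ∨ ¬(T ∨ F)
  [4] T ∨ ¬(T ∨ F)
  [5] T

Term B:
  start: T ∧ (¬T ∨ F)
  [1] ¬T ∨ F
  [2] ¬T
  [3] F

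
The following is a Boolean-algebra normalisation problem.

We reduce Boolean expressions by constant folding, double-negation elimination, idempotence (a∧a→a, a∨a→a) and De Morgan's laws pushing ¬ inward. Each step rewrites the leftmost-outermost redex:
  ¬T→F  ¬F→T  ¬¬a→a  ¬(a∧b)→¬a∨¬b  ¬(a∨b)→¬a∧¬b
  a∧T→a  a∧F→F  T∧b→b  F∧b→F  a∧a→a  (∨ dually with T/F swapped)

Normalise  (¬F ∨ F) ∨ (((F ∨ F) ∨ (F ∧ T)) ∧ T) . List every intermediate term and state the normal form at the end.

Answer: normal form = T  (in 3 steps)

Reduction:
  start: (¬F ∨ F) ∨ (((F ∨ F) ∨ (F ∧ T)) ∧ T)
  →1  ¬F ∨ (((F ∨ F) ∨ (F ∧ T)) ∧ T)
  →2  T ∨ (((F ∨ F) ∨ (F ∧ T)) ∧ T)
  →3  T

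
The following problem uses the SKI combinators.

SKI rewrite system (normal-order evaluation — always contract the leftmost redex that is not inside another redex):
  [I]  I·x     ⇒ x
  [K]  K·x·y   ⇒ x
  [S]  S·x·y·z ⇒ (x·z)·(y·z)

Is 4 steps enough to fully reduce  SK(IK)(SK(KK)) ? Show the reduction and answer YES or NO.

  start: SK(IK)(SK(KK))
  [1] K(SK(KK))(IK(SK(KK)))
  [2] SK(KK)

Answer: YES — reaches normal form SK(KK) in 2 ≤ 4 steps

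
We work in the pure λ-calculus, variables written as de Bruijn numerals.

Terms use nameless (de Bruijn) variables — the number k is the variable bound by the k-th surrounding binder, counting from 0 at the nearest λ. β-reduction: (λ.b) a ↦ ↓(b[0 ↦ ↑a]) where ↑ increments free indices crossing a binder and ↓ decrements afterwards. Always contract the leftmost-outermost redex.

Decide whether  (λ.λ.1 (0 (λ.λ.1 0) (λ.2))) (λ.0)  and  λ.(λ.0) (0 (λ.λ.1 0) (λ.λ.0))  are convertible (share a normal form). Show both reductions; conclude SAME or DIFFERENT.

Term A:
  start: (λ.λ.1 (0 (λ.λ.1 0) (λ.2))) (λ.0)
  step 1: λ.(λ.0) (0 (λ.λ.1 0) (λ.λ.0))
  step 2: λ.0 (λ.λ.1 0) (λ.λ.0)

Term B:
  start: λ.(λ.0) (0 (λ.λ.1 0) (λ.λ.0))
  step 1: λ.0 (λ.λ.1 0) (λ.λ.0)

Answer: SAME — A ⇓ λ.0 (λ.λ.1 0) (λ.λ.0), B ⇓ λ.0 (λ.λ.1 0) (λ.λ.0)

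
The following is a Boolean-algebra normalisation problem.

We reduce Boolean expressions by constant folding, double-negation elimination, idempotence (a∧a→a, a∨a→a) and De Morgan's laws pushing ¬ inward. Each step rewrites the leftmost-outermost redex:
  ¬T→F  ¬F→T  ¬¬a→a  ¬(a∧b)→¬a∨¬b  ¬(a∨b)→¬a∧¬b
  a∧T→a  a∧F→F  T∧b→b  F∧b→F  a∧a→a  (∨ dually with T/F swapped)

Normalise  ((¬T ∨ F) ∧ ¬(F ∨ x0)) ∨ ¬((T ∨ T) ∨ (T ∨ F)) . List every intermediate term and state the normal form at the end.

  start: ((¬T ∨ F) ∧ ¬(F ∨ x0)) ∨ ¬((T ∨ T) ∨ (T ∨ F))
  step 1: (¬T ∧ ¬(F ∨ x0)) ∨ ¬((T ∨ T) ∨ (T ∨ F))
  step 2: (F ∧ ¬(F ∨ x0)) ∨ ¬((T ∨ T) ∨ (T ∨ F))
  step 3: F ∨ ¬((T ∨ T) ∨ (T ∨ F))
  step 4: ¬((T ∨ T) ∨ (T ∨ F))
  step 5: ¬(T ∨ T) ∧ ¬(T ∨ F)
  step 6: (¬T ∧ ¬T) ∧ ¬(T ∨ F)
  step 7: ¬T ∧ ¬(T ∨ F)
  step 8: F ∧ ¬(T ∨ F)
  step 9: F

Answer: normal form = F  (in 9 steps)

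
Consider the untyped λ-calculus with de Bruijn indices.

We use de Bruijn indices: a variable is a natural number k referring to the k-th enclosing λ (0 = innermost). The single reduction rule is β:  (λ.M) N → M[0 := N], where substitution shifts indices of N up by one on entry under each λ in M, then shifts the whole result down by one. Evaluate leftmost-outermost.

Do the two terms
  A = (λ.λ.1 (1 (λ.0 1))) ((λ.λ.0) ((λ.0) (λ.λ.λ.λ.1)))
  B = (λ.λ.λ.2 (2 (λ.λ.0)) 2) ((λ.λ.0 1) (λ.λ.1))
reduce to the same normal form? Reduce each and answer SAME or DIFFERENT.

Term A:
  start: (λ.λ.1 (1 (λ.0 1))) ((λ.λ.0) ((λ.0) (λ.λ.λ.λ.1)))
  →1  λ.(λ.λ.0) ((λ.0) (λ.λ.λ.λ.1)) ((λ.λ.0) ((λ.0) (λ.λ.λ.λ.1)) (λ.0 1))
  →2  λ.(λ.0) ((λ.λ.0) ((λ.0) (λ.λ.λ.λ.1)) (λ.0 1))
  →3  λ.(λ.λ.0) ((λ.0) (λ.λ.λ.λ.1)) (λ.0 1)
  →4  λ.(λ.0) (λ.0 1)
  →5  λ.λ.0 1

Term B:
  start: (λ.λ.λ.2 (2 (λ.λ.0)) 2) ((λ.λ.0 1) (λ.λ.1))
  →1  λ.λ.(λ.λ.0 1) (λ.λ.1) ((λ.λ.0 1) (λ.λ.1) (λ.λ.0)) ((λ.λ.0 1) (λ.λ.1))
  →2  λ.λ.(λ.0 (λ.λ.1)) ((λ.λ.0 1) (λ.λ.1) (λ.λ.0)) ((λ.λ.0 1) (λ.λ.1))
  →3  λ.λ.(λ.λ.0 1) (λ.λ.1) (λ.λ.0) (λ.λ.1) ((λ.λ.0 1) (λ.λ.1))
  →4  λ.λ.(λ.0 (λ.λ.1)) (λ.λ.0) (λ.λ.1) ((λ.λ.0 1) (λ.λ.1))
  →5  λ.λ.(λ.λ.0) (λ.λ.1) (λ.λ.1) ((λ.λ.0 1) (λ.λ.1))
  →6  λ.λ.(λ.0) (λ.λ.1) ((λ.λ.0 1) (λ.λ.1))
  →7  λ.λ.(λ.λ.1) ((λ.λ.0 1) (λ.λ.1))
  →8  λ.λ.λ.(λ.λ.0 1) (λ.λ.1)
  →9  λ.λ.λ.λ.0 (λ.λ.1)

Answer: DIFFERENT — A ⇓ λ.λ.0 1, B ⇓ λ.λ.λ.λ.0 (λ.λ.1)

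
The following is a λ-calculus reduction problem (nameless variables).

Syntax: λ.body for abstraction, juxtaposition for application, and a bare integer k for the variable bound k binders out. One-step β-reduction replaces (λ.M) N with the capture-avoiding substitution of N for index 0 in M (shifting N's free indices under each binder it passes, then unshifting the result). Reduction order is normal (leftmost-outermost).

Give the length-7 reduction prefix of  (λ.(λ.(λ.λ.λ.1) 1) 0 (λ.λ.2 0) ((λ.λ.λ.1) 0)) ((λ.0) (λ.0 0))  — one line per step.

  start: (λ.(λ.(λ.λ.λ.1) 1) 0 (λ.λ.2 0) ((λ.λ.λ.1) 0)) ((λ.0) (λ.0 0))
  →1  (λ.(λ.λ.λ.1) ((λ.0) (λ.0 0))) ((λ.0) (λ.0 0)) (λ.λ.(λ.0) (λ.0 0) 0) ((λ.λ.λ.1) ((λ.0) (λ.0 0)))
  →2  (λ.λ.λ.1) ((λ.0) (λ.0 0)) (λ.λ.(λ.0) (λ.0 0) 0) ((λ.λ.λ.1) ((λ.0) (λ.0 0)))
  →3  (λ.λ.1) (λ.λ.(λ.0) (λ.0 0) 0) ((λ.λ.λ.1) ((λ.0) (λ.0 0)))
  →4  (λ.λ.λ.(λ.0) (λ.0 0) 0) ((λ.λ.λ.1) ((λ.0) (λ.0 0)))
  →5  λ.λ.(λ.0) (λ.0 0) 0
  →6  λ.λ.(λ.0 0) 0
  →7  λ.λ.0 0

Answer: after 7 steps: λ.λ.0 0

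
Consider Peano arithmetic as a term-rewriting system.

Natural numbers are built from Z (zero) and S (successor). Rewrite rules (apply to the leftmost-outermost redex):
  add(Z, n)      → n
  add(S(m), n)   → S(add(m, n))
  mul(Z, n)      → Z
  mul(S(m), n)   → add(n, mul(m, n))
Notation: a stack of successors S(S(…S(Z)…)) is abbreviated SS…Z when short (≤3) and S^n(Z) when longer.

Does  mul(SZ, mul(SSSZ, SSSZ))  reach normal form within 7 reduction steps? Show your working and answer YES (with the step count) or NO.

Answer: NO — after 7 steps the term is S(S(add(S(add(Z, mul(SSZ, SSSZ))), mul(Z, mul(SSSZ, SSSZ))))), not yet normal

Reduction:
  start: mul(SZ, mul(SSSZ, SSSZ))
  →1  add(mul(SSSZ, SSSZ), mul(Z, mul(SSSZ, SSSZ)))
  →2  add(add(SSSZ, mul(SSZ, SSSZ)), mul(Z, mul(SSSZ, SSSZ)))
  →3  add(S(add(SSZ, mul(SSZ, SSSZ))), mul(Z, mul(SSSZ, SSSZ)))
  →4  S(add(add(SSZ, mul(SSZ, SSSZ)), mul(Z, mul(SSSZ, SSSZ))))
  →5  S(add(S(add(SZ, mul(SSZ, SSSZ))), mul(Z, mul(SSSZ, SSSZ))))
  →6  S(S(add(add(SZ, mul(SSZ, SSSZ)), mul(Z, mul(SSSZ, SSSZ)))))
  →7  S(S(add(S(add(Z, mul(SSZ, SSSZ))), mul(Z, mul(SSSZ, SSSZ)))))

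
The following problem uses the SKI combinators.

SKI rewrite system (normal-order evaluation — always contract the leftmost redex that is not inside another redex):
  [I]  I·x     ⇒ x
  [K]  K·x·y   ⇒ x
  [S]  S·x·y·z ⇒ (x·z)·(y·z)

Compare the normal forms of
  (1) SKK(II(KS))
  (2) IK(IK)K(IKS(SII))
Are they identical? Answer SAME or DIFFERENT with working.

Term A:
  start: SKK(II(KS))
  →1  K(II(KS))(K(II(KS)))
  →2  II(KS)
  →3  I(KS)
  →4  KS

Term B:
  start: IK(IK)K(IKS(SII))
  →1  K(IK)K(IKS(SII))
  →2  IK(IKS(SII))
  →3  K(IKS(SII))
  →4  K(KS(SII))
  →5  KS

Answer: SAME — A ⇓ KS, B ⇓ KS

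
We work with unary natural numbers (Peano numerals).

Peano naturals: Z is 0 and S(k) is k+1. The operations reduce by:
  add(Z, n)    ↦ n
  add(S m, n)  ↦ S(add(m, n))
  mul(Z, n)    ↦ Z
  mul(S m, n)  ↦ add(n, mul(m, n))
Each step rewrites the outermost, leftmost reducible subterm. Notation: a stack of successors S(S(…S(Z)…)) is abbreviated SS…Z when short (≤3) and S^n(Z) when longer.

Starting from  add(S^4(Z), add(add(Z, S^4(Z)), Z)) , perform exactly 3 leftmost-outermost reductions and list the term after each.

Answer: after 3 steps: S(S(S(add(SZ, add(add(Z, S^4(Z)), Z)))))

Working:
  start: add(S^4(Z), add(add(Z, S^4(Z)), Z))
  [1] S(add(SSSZ, add(add(Z, S^4(Z)), Z)))
  [2] S(S(add(SSZ, add(add(Z, S^4(Z)), Z))))
  [3] S(S(S(add(SZ, add(add(Z, S^4(Z)), Z)))))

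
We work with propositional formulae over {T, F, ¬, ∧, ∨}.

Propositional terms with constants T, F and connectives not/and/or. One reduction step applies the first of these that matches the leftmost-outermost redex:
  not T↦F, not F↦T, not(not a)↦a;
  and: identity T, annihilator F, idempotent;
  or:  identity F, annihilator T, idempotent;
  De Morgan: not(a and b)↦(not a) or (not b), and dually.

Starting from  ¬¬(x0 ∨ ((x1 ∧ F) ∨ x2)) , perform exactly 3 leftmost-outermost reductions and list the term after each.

Answer: after 3 steps: x0 ∨ x2

Reduction:
  start: ¬¬(x0 ∨ ((x1 ∧ F) ∨ x2))
  →1  x0 ∨ ((x1 ∧ F) ∨ x2)
  →2  x0 ∨ (F ∨ x2)
  →3  x0 ∨ x2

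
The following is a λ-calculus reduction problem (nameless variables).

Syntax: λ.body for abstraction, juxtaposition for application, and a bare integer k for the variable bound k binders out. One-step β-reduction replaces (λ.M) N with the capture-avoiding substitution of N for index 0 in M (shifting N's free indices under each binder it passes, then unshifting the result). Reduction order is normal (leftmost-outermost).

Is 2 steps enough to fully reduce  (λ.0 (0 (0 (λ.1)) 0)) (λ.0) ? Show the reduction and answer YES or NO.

  start: (λ.0 (0 (0 (λ.1)) 0)) (λ.0)
  step 1: (λ.0) ((λ.0) ((λ.0) (λ.λ.0)) (λ.0))
  step 2: (λ.0) ((λ.0) (λ.λ.0)) (λ.0)

Answer: NO — after 2 steps the term is (λ.0) ((λ.0) (λ.λ.0)) (λ.0), not yet normal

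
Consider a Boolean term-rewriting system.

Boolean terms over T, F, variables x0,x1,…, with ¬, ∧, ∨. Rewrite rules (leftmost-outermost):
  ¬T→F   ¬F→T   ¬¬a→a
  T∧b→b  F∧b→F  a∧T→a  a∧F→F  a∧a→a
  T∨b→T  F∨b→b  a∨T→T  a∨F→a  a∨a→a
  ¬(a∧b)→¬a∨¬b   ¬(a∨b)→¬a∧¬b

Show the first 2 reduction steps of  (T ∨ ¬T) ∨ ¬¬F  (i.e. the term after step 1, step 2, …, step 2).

Answer: after 2 steps: T

Derivation:
  start: (T ∨ ¬T) ∨ ¬¬F
  [1] T ∨ ¬¬F
  [2] T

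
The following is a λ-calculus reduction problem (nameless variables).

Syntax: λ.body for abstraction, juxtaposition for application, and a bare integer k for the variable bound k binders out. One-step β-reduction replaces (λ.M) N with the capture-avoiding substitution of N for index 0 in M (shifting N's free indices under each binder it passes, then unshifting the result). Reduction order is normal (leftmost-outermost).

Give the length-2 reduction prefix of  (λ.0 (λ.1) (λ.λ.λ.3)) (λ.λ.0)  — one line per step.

  start: (λ.0 (λ.1) (λ.λ.λ.3)) (λ.λ.0)
  →1  (λ.λ.0) (λ.λ.λ.0) (λ.λ.λ.λ.λ.0)
  →2  (λ.0) (λ.λ.λ.λ.λ.0)

Answer: after 2 steps: (λ.0) (λ.λ.λ.λ.λ.0)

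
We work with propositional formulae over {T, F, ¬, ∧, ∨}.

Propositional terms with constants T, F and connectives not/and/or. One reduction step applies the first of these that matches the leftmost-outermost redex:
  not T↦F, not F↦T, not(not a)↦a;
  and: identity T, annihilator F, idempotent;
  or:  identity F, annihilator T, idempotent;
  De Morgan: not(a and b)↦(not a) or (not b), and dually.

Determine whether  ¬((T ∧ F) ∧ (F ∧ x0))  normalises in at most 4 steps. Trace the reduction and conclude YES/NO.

Answer: NO — after 4 steps the term is ¬F ∨ ¬(F ∧ x0), not yet normal

Working:
  start: ¬((T ∧ F) ∧ (F ∧ x0))
  [1] ¬(T ∧ F) ∨ ¬(F ∧ x0)
  [2] (¬T ∨ ¬F) ∨ ¬(F ∧ x0)
  [3] (F ∨ ¬F) ∨ ¬(F ∧ x0)
  [4] ¬F ∨ ¬(F ∧ x0)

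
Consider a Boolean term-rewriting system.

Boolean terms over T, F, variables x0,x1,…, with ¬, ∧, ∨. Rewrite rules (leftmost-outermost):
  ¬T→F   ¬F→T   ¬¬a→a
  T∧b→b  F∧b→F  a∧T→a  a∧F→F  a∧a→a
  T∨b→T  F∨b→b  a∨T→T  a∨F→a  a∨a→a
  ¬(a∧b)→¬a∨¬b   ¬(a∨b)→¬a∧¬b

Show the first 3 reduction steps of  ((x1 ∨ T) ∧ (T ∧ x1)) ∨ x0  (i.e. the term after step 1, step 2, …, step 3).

  start: ((x1 ∨ T) ∧ (T ∧ x1)) ∨ x0
  →1  (T ∧ (T ∧ x1)) ∨ x0
  →2  (T ∧ x1) ∨ x0
  →3  x1 ∨ x0

Answer: after 3 steps: x1 ∨ x0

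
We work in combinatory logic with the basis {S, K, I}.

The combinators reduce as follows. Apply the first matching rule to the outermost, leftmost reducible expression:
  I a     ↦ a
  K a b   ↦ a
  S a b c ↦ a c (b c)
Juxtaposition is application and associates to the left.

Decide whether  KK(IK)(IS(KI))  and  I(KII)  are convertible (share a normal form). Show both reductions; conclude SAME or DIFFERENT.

Term A:
  start: KK(IK)(IS(KI))
  step 1: K(IS(KI))
  step 2: K(S(KI))

Term B:
  start: I(KII)
  step 1: KII
  step 2: I

Answer: DIFFERENT — A ⇓ K(S(KI)), B ⇓ I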